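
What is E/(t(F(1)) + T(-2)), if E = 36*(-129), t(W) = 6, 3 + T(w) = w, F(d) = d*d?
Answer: -4644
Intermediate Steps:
F(d) = d²
T(w) = -3 + w
E = -4644
E/(t(F(1)) + T(-2)) = -4644/(6 + (-3 - 2)) = -4644/(6 - 5) = -4644/1 = 1*(-4644) = -4644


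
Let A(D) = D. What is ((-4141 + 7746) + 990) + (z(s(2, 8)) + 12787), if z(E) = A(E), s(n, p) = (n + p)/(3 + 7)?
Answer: 17383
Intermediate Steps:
s(n, p) = n/10 + p/10 (s(n, p) = (n + p)/10 = (n + p)*(1/10) = n/10 + p/10)
z(E) = E
((-4141 + 7746) + 990) + (z(s(2, 8)) + 12787) = ((-4141 + 7746) + 990) + (((1/10)*2 + (1/10)*8) + 12787) = (3605 + 990) + ((1/5 + 4/5) + 12787) = 4595 + (1 + 12787) = 4595 + 12788 = 17383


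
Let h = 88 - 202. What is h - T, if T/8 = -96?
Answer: 654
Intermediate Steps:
T = -768 (T = 8*(-96) = -768)
h = -114
h - T = -114 - 1*(-768) = -114 + 768 = 654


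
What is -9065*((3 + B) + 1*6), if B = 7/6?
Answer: -552965/6 ≈ -92161.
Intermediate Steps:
B = 7/6 (B = 7*(⅙) = 7/6 ≈ 1.1667)
-9065*((3 + B) + 1*6) = -9065*((3 + 7/6) + 1*6) = -9065*(25/6 + 6) = -9065*61/6 = -552965/6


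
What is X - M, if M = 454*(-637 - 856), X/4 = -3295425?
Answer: -12503878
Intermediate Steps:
X = -13181700 (X = 4*(-3295425) = -13181700)
M = -677822 (M = 454*(-1493) = -677822)
X - M = -13181700 - 1*(-677822) = -13181700 + 677822 = -12503878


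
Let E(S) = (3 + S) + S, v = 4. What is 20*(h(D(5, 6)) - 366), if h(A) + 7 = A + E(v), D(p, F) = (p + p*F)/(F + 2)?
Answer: -14305/2 ≈ -7152.5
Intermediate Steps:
E(S) = 3 + 2*S
D(p, F) = (p + F*p)/(2 + F)
h(A) = 4 + A (h(A) = -7 + (A + (3 + 2*4)) = -7 + (A + (3 + 8)) = -7 + (A + 11) = -7 + (11 + A) = 4 + A)
20*(h(D(5, 6)) - 366) = 20*((4 + 5*(1 + 6)/(2 + 6)) - 366) = 20*((4 + 5*7/8) - 366) = 20*((4 + 5*(1/8)*7) - 366) = 20*((4 + 35/8) - 366) = 20*(67/8 - 366) = 20*(-2861/8) = -14305/2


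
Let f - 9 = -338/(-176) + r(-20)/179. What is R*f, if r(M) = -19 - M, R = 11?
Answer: 172107/1432 ≈ 120.19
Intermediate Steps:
f = 172107/15752 (f = 9 + (-338/(-176) + (-19 - 1*(-20))/179) = 9 + (-338*(-1/176) + (-19 + 20)*(1/179)) = 9 + (169/88 + 1*(1/179)) = 9 + (169/88 + 1/179) = 9 + 30339/15752 = 172107/15752 ≈ 10.926)
R*f = 11*(172107/15752) = 172107/1432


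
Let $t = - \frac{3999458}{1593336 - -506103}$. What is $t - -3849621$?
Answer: $\frac{8082040463161}{2099439} \approx 3.8496 \cdot 10^{6}$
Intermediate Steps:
$t = - \frac{3999458}{2099439}$ ($t = - \frac{3999458}{1593336 + 506103} = - \frac{3999458}{2099439} \approx -1.905$)
$t - -3849621 = - \frac{3999458}{2099439} - -3849621 = - \frac{3999458}{2099439} + 3849621 = \frac{8082040463161}{2099439}$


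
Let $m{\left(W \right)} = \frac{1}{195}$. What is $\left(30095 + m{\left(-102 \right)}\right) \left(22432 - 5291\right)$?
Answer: $\frac{100592404166}{195} \approx 5.1586 \cdot 10^{8}$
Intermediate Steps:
$m{\left(W \right)} = \frac{1}{195}$
$\left(30095 + m{\left(-102 \right)}\right) \left(22432 - 5291\right) = \left(30095 + \frac{1}{195}\right) \left(22432 - 5291\right) = \frac{5868526}{195} \cdot 17141 = \frac{100592404166}{195}$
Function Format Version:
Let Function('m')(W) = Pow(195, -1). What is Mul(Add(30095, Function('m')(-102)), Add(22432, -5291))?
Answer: Rational(100592404166, 195) ≈ 5.1586e+8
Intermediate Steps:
Function('m')(W) = Rational(1, 195)
Mul(Add(30095, Function('m')(-102)), Add(22432, -5291)) = Mul(Add(30095, Rational(1, 195)), Add(22432, -5291)) = Mul(Rational(5868526, 195), 17141) = Rational(100592404166, 195)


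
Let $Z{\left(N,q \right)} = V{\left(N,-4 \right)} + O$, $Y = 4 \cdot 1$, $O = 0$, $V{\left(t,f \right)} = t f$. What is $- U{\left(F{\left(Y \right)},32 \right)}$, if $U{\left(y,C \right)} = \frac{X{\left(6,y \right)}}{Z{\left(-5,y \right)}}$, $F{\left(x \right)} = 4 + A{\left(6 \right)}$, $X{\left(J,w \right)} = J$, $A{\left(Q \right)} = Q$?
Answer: $- \frac{3}{10} \approx -0.3$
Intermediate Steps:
$V{\left(t,f \right)} = f t$
$Y = 4$
$F{\left(x \right)} = 10$ ($F{\left(x \right)} = 4 + 6 = 10$)
$Z{\left(N,q \right)} = - 4 N$ ($Z{\left(N,q \right)} = - 4 N + 0 = - 4 N$)
$U{\left(y,C \right)} = \frac{3}{10}$ ($U{\left(y,C \right)} = \frac{6}{\left(-4\right) \left(-5\right)} = \frac{6}{20} = 6 \cdot \frac{1}{20} = \frac{3}{10}$)
$- U{\left(F{\left(Y \right)},32 \right)} = \left(-1\right) \frac{3}{10} = - \frac{3}{10}$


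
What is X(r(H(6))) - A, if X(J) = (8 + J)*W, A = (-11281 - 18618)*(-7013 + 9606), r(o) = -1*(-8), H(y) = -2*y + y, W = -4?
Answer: 77528043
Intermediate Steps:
H(y) = -y
r(o) = 8
A = -77528107 (A = -29899*2593 = -77528107)
X(J) = -32 - 4*J (X(J) = (8 + J)*(-4) = -32 - 4*J)
X(r(H(6))) - A = (-32 - 4*8) - 1*(-77528107) = (-32 - 32) + 77528107 = -64 + 77528107 = 77528043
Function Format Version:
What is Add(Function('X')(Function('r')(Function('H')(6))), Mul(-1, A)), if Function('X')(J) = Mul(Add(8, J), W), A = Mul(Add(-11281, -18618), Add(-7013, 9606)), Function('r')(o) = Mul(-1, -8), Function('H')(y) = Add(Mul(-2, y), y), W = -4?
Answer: 77528043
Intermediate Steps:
Function('H')(y) = Mul(-1, y)
Function('r')(o) = 8
A = -77528107 (A = Mul(-29899, 2593) = -77528107)
Function('X')(J) = Add(-32, Mul(-4, J)) (Function('X')(J) = Mul(Add(8, J), -4) = Add(-32, Mul(-4, J)))
Add(Function('X')(Function('r')(Function('H')(6))), Mul(-1, A)) = Add(Add(-32, Mul(-4, 8)), Mul(-1, -77528107)) = Add(Add(-32, -32), 77528107) = Add(-64, 77528107) = 77528043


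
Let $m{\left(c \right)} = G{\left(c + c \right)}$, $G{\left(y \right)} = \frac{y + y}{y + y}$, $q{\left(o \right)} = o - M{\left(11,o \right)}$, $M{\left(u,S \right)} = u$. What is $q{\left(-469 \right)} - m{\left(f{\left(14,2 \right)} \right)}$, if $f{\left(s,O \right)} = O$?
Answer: $-481$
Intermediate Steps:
$q{\left(o \right)} = -11 + o$ ($q{\left(o \right)} = o - 11 = -11 + o$)
$G{\left(y \right)} = 1$ ($G{\left(y \right)} = \frac{2 y}{2 y} = 2 y \frac{1}{2 y} = 1$)
$m{\left(c \right)} = 1$
$q{\left(-469 \right)} - m{\left(f{\left(14,2 \right)} \right)} = \left(-11 - 469\right) - 1 = -480 - 1 = -481$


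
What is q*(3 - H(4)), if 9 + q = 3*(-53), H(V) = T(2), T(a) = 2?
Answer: -168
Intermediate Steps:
H(V) = 2
q = -168 (q = -9 + 3*(-53) = -9 - 159 = -168)
q*(3 - H(4)) = -168*(3 - 1*2) = -168*(3 - 2) = -168*1 = -168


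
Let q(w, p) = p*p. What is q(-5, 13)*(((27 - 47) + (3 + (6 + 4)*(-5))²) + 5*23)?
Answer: 389376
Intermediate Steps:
q(w, p) = p²
q(-5, 13)*(((27 - 47) + (3 + (6 + 4)*(-5))²) + 5*23) = 13²*(((27 - 47) + (3 + (6 + 4)*(-5))²) + 5*23) = 169*((-20 + (3 + 10*(-5))²) + 115) = 169*((-20 + (3 - 50)²) + 115) = 169*((-20 + (-47)²) + 115) = 169*((-20 + 2209) + 115) = 169*(2189 + 115) = 169*2304 = 389376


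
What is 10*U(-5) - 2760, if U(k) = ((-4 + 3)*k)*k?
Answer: -3010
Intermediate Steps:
U(k) = -k² (U(k) = (-k)*k = -k²)
10*U(-5) - 2760 = 10*(-1*(-5)²) - 2760 = 10*(-1*25) - 2760 = 10*(-25) - 2760 = -250 - 2760 = -3010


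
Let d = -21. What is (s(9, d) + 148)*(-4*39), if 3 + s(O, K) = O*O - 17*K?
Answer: -90948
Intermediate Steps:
s(O, K) = -3 + O² - 17*K (s(O, K) = -3 + (O*O - 17*K) = -3 + (O² - 17*K) = -3 + O² - 17*K)
(s(9, d) + 148)*(-4*39) = ((-3 + 9² - 17*(-21)) + 148)*(-4*39) = ((-3 + 81 + 357) + 148)*(-156) = (435 + 148)*(-156) = 583*(-156) = -90948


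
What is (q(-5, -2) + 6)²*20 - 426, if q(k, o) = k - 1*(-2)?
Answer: -246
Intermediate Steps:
q(k, o) = 2 + k (q(k, o) = k + 2 = 2 + k)
(q(-5, -2) + 6)²*20 - 426 = ((2 - 5) + 6)²*20 - 426 = (-3 + 6)²*20 - 426 = 3²*20 - 426 = 9*20 - 426 = 180 - 426 = -246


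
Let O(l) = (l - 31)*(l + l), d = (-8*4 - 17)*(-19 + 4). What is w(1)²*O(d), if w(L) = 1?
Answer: 1034880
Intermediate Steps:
d = 735 (d = (-32 - 17)*(-15) = -49*(-15) = 735)
O(l) = 2*l*(-31 + l) (O(l) = (-31 + l)*(2*l) = 2*l*(-31 + l))
w(1)²*O(d) = 1²*(2*735*(-31 + 735)) = 1*(2*735*704) = 1*1034880 = 1034880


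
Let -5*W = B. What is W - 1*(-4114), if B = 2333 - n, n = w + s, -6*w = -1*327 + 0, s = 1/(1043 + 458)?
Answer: 10982217/3002 ≈ 3658.3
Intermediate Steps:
s = 1/1501 ≈ 0.00066622
w = 109/2 (w = -(-1*327 + 0)/6 = -(-327 + 0)/6 = -1/6*(-327) = 109/2 ≈ 54.500)
n = 163611/3002 (n = 109/2 + 1/1501 = 163611/3002 ≈ 54.501)
B = 6840055/3002 (B = 2333 - 1*163611/3002 = 2333 - 163611/3002 = 6840055/3002 ≈ 2278.5)
W = -1368011/3002 (W = -1/5*6840055/3002 = -1368011/3002 ≈ -455.70)
W - 1*(-4114) = -1368011/3002 - 1*(-4114) = -1368011/3002 + 4114 = 10982217/3002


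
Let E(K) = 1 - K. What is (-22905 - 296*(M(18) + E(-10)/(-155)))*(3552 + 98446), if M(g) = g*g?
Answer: -1878001353722/155 ≈ -1.2116e+10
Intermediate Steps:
M(g) = g²
(-22905 - 296*(M(18) + E(-10)/(-155)))*(3552 + 98446) = (-22905 - 296*(18² + (1 - 1*(-10))/(-155)))*(3552 + 98446) = (-22905 - 296*(324 + (1 + 10)*(-1/155)))*101998 = (-22905 - 296*(324 + 11*(-1/155)))*101998 = (-22905 - 296*(324 - 11/155))*101998 = (-22905 - 296*50209/155)*101998 = (-22905 - 14861864/155)*101998 = -18412139/155*101998 = -1878001353722/155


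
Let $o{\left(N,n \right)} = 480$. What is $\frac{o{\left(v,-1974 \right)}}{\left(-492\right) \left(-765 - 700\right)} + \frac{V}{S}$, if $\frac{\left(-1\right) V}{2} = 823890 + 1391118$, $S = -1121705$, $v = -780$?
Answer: $\frac{53226755848}{13475042165} \approx 3.95$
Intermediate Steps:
$V = -4430016$ ($V = - 2 \left(823890 + 1391118\right) = \left(-2\right) 2215008 = -4430016$)
$\frac{o{\left(v,-1974 \right)}}{\left(-492\right) \left(-765 - 700\right)} + \frac{V}{S} = \frac{480}{\left(-492\right) \left(-765 - 700\right)} - \frac{4430016}{-1121705} = \frac{480}{\left(-492\right) \left(-1465\right)} - - \frac{4430016}{1121705} = \frac{480}{720780} + \frac{4430016}{1121705} = 480 \cdot \frac{1}{720780} + \frac{4430016}{1121705} = \frac{8}{12013} + \frac{4430016}{1121705} = \frac{53226755848}{13475042165}$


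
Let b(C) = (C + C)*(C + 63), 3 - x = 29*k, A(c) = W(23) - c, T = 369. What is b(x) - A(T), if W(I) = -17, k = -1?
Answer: 6466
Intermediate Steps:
A(c) = -17 - c
x = 32 (x = 3 - 29*(-1) = 3 - 1*(-29) = 3 + 29 = 32)
b(C) = 2*C*(63 + C) (b(C) = (2*C)*(63 + C) = 2*C*(63 + C))
b(x) - A(T) = 2*32*(63 + 32) - (-17 - 1*369) = 2*32*95 - (-17 - 369) = 6080 - 1*(-386) = 6080 + 386 = 6466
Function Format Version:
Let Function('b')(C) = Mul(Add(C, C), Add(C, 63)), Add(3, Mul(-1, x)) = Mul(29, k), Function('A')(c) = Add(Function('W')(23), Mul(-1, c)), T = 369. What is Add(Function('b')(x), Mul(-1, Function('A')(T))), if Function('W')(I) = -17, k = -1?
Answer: 6466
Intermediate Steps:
Function('A')(c) = Add(-17, Mul(-1, c))
x = 32 (x = Add(3, Mul(-1, Mul(29, -1))) = Add(3, Mul(-1, -29)) = Add(3, 29) = 32)
Function('b')(C) = Mul(2, C, Add(63, C)) (Function('b')(C) = Mul(Mul(2, C), Add(63, C)) = Mul(2, C, Add(63, C)))
Add(Function('b')(x), Mul(-1, Function('A')(T))) = Add(Mul(2, 32, Add(63, 32)), Mul(-1, Add(-17, Mul(-1, 369)))) = Add(Mul(2, 32, 95), Mul(-1, Add(-17, -369))) = Add(6080, Mul(-1, -386)) = Add(6080, 386) = 6466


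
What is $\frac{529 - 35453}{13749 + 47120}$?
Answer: $- \frac{34924}{60869} \approx -0.57376$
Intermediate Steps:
$\frac{529 - 35453}{13749 + 47120} = - \frac{34924}{60869}$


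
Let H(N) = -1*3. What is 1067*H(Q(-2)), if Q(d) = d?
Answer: -3201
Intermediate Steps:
H(N) = -3
1067*H(Q(-2)) = 1067*(-3) = -3201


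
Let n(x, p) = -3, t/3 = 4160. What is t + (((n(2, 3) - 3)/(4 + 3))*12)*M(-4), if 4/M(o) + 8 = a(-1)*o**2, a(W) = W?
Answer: 87372/7 ≈ 12482.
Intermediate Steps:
t = 12480 (t = 3*4160 = 12480)
M(o) = 4/(-8 - o**2)
t + (((n(2, 3) - 3)/(4 + 3))*12)*M(-4) = 12480 + (((-3 - 3)/(4 + 3))*12)*(4/(-8 - 1*(-4)**2)) = 12480 + (-6/7*12)*(4/(-8 - 1*16)) = 12480 + (-6*1/7*12)*(4/(-8 - 16)) = 12480 + (-6/7*12)*(4/(-24)) = 12480 - 288*(-1)/(7*24) = 12480 - 72/7*(-1/6) = 12480 + 12/7 = 87372/7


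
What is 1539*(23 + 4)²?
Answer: 1121931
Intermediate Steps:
1539*(23 + 4)² = 1539*27² = 1539*729 = 1121931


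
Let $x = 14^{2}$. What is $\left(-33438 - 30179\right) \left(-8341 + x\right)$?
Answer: $518160465$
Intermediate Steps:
$x = 196$
$\left(-33438 - 30179\right) \left(-8341 + x\right) = \left(-33438 - 30179\right) \left(-8341 + 196\right) = \left(-63617\right) \left(-8145\right) = 518160465$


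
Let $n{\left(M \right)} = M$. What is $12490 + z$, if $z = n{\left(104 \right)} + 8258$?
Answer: $20852$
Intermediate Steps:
$z = 8362$ ($z = 104 + 8258 = 8362$)
$12490 + z = 12490 + 8362 = 20852$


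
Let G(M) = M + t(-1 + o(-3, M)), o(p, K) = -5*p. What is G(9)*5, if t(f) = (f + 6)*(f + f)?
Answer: 2845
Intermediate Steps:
t(f) = 2*f*(6 + f) (t(f) = (6 + f)*(2*f) = 2*f*(6 + f))
G(M) = 560 + M (G(M) = M + 2*(-1 - 5*(-3))*(6 + (-1 - 5*(-3))) = M + 2*(-1 + 15)*(6 + (-1 + 15)) = M + 2*14*(6 + 14) = M + 2*14*20 = M + 560 = 560 + M)
G(9)*5 = (560 + 9)*5 = 569*5 = 2845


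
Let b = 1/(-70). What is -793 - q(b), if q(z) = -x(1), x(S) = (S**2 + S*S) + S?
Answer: -790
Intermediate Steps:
x(S) = S + 2*S**2 (x(S) = (S**2 + S**2) + S = 2*S**2 + S = S + 2*S**2)
b = -1/70 ≈ -0.014286
q(z) = -3 (q(z) = -(1 + 2*1) = -(1 + 2) = -3)
-793 - q(b) = -793 - 1*(-3) = -793 + 3 = -790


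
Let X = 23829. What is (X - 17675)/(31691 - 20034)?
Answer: 6154/11657 ≈ 0.52792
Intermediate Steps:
(X - 17675)/(31691 - 20034) = (23829 - 17675)/(31691 - 20034) = 6154/11657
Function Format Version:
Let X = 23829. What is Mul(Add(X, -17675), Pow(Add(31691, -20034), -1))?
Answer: Rational(6154, 11657) ≈ 0.52792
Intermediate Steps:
Mul(Add(X, -17675), Pow(Add(31691, -20034), -1)) = Mul(Add(23829, -17675), Pow(Add(31691, -20034), -1)) = Mul(6154, Pow(11657, -1)) = Mul(6154, Rational(1, 11657)) = Rational(6154, 11657)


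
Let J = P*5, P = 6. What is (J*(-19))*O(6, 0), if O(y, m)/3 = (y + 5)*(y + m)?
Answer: -112860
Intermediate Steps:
O(y, m) = 3*(5 + y)*(m + y) (O(y, m) = 3*((y + 5)*(y + m)) = 3*((5 + y)*(m + y)) = 3*(5 + y)*(m + y))
J = 30 (J = 6*5 = 30)
(J*(-19))*O(6, 0) = (30*(-19))*(3*6² + 15*0 + 15*6 + 3*0*6) = -570*(3*36 + 0 + 90 + 0) = -570*(108 + 0 + 90 + 0) = -570*198 = -112860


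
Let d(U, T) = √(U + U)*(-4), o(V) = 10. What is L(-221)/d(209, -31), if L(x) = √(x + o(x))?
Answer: -I*√88198/1672 ≈ -0.17762*I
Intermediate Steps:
d(U, T) = -4*√2*√U (d(U, T) = √(2*U)*(-4) = (√2*√U)*(-4) = -4*√2*√U)
L(x) = √(10 + x) (L(x) = √(x + 10) = √(10 + x))
L(-221)/d(209, -31) = √(10 - 221)/((-4*√2*√209)) = √(-211)/((-4*√418)) = (I*√211)*(-√418/1672) = -I*√88198/1672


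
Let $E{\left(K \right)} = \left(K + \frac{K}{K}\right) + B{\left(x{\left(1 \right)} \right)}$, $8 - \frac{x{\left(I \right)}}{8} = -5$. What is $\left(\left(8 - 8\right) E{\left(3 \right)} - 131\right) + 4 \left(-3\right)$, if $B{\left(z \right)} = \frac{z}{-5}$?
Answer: $-143$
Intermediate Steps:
$x{\left(I \right)} = 104$ ($x{\left(I \right)} = 64 - -40 = 64 + 40 = 104$)
$B{\left(z \right)} = - \frac{z}{5}$ ($B{\left(z \right)} = z \left(- \frac{1}{5}\right) = - \frac{z}{5}$)
$E{\left(K \right)} = - \frac{99}{5} + K$ ($E{\left(K \right)} = \left(K + \frac{K}{K}\right) - \frac{104}{5} = \left(K + 1\right) - \frac{104}{5} = \left(1 + K\right) - \frac{104}{5} = - \frac{99}{5} + K$)
$\left(\left(8 - 8\right) E{\left(3 \right)} - 131\right) + 4 \left(-3\right) = \left(\left(8 - 8\right) \left(- \frac{99}{5} + 3\right) - 131\right) + 4 \left(-3\right) = \left(0 \left(- \frac{84}{5}\right) - 131\right) - 12 = \left(0 - 131\right) - 12 = -131 - 12 = -143$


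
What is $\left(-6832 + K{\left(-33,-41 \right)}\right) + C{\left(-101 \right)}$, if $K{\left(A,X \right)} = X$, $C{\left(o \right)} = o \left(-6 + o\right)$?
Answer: $3934$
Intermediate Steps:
$\left(-6832 + K{\left(-33,-41 \right)}\right) + C{\left(-101 \right)} = \left(-6832 - 41\right) - 101 \left(-6 - 101\right) = -6873 - -10807 = -6873 + 10807 = 3934$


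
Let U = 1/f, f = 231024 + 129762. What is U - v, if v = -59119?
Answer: 21329307535/360786 ≈ 59119.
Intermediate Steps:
f = 360786
U = 1/360786 ≈ 2.7717e-6
U - v = 1/360786 - 1*(-59119) = 1/360786 + 59119 = 21329307535/360786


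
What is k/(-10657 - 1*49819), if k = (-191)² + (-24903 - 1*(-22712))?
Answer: -17145/30238 ≈ -0.56700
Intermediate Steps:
k = 34290 (k = 36481 + (-24903 + 22712) = 36481 - 2191 = 34290)
k/(-10657 - 1*49819) = 34290/(-10657 - 1*49819) = 34290/(-10657 - 49819) = 34290/(-60476) = 34290*(-1/60476) = -17145/30238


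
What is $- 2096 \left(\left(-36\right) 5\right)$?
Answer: $377280$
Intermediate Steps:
$- 2096 \left(\left(-36\right) 5\right) = \left(-2096\right) \left(-180\right) = 377280$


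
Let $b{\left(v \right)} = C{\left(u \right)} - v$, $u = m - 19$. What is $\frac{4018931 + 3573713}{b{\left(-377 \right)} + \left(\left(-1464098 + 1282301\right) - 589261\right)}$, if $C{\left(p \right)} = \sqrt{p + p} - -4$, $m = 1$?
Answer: $- \frac{5851476099988}{593943038365} - \frac{45555864 i}{593943038365} \approx -9.8519 - 7.6701 \cdot 10^{-5} i$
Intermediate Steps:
$u = -18$ ($u = 1 - 19 = -18$)
$C{\left(p \right)} = 4 + \sqrt{2} \sqrt{p}$ ($C{\left(p \right)} = \sqrt{2 p} + 4 = \sqrt{2} \sqrt{p} + 4 = 4 + \sqrt{2} \sqrt{p}$)
$b{\left(v \right)} = 4 - v + 6 i$ ($b{\left(v \right)} = \left(4 + \sqrt{2} \sqrt{-18}\right) - v = \left(4 + \sqrt{2} \cdot 3 i \sqrt{2}\right) - v = \left(4 + 6 i\right) - v = 4 - v + 6 i$)
$\frac{4018931 + 3573713}{b{\left(-377 \right)} + \left(\left(-1464098 + 1282301\right) - 589261\right)} = \frac{4018931 + 3573713}{\left(4 - -377 + 6 i\right) + \left(\left(-1464098 + 1282301\right) - 589261\right)} = \frac{7592644}{\left(4 + 377 + 6 i\right) - 771058} = \frac{7592644}{\left(381 + 6 i\right) - 771058} = \frac{7592644}{-770677 + 6 i} = 7592644 \frac{-770677 - 6 i}{593943038365} = \frac{7592644 \left(-770677 - 6 i\right)}{593943038365}$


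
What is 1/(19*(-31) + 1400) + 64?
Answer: 51905/811 ≈ 64.001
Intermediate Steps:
1/(19*(-31) + 1400) + 64 = 1/(-589 + 1400) + 64 = 1/811 + 64 = 51905/811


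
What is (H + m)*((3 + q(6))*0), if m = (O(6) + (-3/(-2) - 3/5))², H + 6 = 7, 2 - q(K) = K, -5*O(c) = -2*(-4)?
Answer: 0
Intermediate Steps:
O(c) = -8/5 (O(c) = -(-2)*(-4)/5 = -⅕*8 = -8/5)
q(K) = 2 - K
H = 1 (H = -6 + 7 = 1)
m = 49/100 (m = (-8/5 + (-3/(-2) - 3/5))² = (-8/5 + (-3*(-½) - 3*⅕))² = (-8/5 + (3/2 - ⅗))² = (-8/5 + 9/10)² = (-7/10)² = 49/100 ≈ 0.49000)
(H + m)*((3 + q(6))*0) = (1 + 49/100)*((3 + (2 - 1*6))*0) = 149*((3 + (2 - 6))*0)/100 = 149*((3 - 4)*0)/100 = 149*(-1*0)/100 = (149/100)*0 = 0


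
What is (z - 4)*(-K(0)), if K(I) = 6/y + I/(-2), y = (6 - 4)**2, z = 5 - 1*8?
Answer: 21/2 ≈ 10.500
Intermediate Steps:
z = -3 (z = 5 - 8 = -3)
y = 4 (y = 2**2 = 4)
K(I) = 3/2 - I/2 (K(I) = 6/4 + I/(-2) = 6*(1/4) + I*(-1/2) = 3/2 - I/2)
(z - 4)*(-K(0)) = (-3 - 4)*(-(3/2 - 1/2*0)) = -(-7)*(3/2 + 0) = -(-7)*3/2 = -7*(-3/2) = 21/2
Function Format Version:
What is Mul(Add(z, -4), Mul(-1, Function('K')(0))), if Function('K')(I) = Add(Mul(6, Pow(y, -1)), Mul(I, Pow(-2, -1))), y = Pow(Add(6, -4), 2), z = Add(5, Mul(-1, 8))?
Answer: Rational(21, 2) ≈ 10.500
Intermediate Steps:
z = -3 (z = Add(5, -8) = -3)
y = 4 (y = Pow(2, 2) = 4)
Function('K')(I) = Add(Rational(3, 2), Mul(Rational(-1, 2), I)) (Function('K')(I) = Add(Mul(6, Pow(4, -1)), Mul(I, Pow(-2, -1))) = Add(Mul(6, Rational(1, 4)), Mul(I, Rational(-1, 2))) = Add(Rational(3, 2), Mul(Rational(-1, 2), I)))
Mul(Add(z, -4), Mul(-1, Function('K')(0))) = Mul(Add(-3, -4), Mul(-1, Add(Rational(3, 2), Mul(Rational(-1, 2), 0)))) = Mul(-7, Mul(-1, Add(Rational(3, 2), 0))) = Mul(-7, Mul(-1, Rational(3, 2))) = Mul(-7, Rational(-3, 2)) = Rational(21, 2)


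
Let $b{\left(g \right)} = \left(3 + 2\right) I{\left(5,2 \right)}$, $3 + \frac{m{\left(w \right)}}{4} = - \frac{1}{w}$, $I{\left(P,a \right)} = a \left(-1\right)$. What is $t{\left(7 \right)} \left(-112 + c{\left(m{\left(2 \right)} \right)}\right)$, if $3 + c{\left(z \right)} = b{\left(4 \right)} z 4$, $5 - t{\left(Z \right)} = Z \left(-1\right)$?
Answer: $5340$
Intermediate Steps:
$I{\left(P,a \right)} = - a$
$t{\left(Z \right)} = 5 + Z$ ($t{\left(Z \right)} = 5 - Z \left(-1\right) = 5 - - Z = 5 + Z$)
$m{\left(w \right)} = -12 - \frac{4}{w}$ ($m{\left(w \right)} = -12 + 4 \left(- \frac{1}{w}\right) = -12 - \frac{4}{w}$)
$b{\left(g \right)} = -10$ ($b{\left(g \right)} = \left(3 + 2\right) \left(\left(-1\right) 2\right) = 5 \left(-2\right) = -10$)
$c{\left(z \right)} = -3 - 40 z$ ($c{\left(z \right)} = -3 + - 10 z 4 = -3 - 40 z$)
$t{\left(7 \right)} \left(-112 + c{\left(m{\left(2 \right)} \right)}\right) = \left(5 + 7\right) \left(-112 - \left(3 + 40 \left(-12 - \frac{4}{2}\right)\right)\right) = 12 \left(-112 - \left(3 + 40 \left(-12 - 2\right)\right)\right) = 12 \left(-112 - -557\right) = 12 \left(-112 + \left(-3 + 560\right)\right) = 12 \left(-112 + 557\right) = 12 \cdot 445 = 5340$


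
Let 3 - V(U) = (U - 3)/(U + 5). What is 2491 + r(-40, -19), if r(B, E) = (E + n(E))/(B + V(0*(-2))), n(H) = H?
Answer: 226776/91 ≈ 2492.0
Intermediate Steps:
V(U) = 3 - (-3 + U)/(5 + U) (V(U) = 3 - (U - 3)/(U + 5) = 3 - (-3 + U)/(5 + U))
r(B, E) = 2*E/(18/5 + B) (r(B, E) = (E + E)/(B + 2*(9 + 0*(-2))/(5 + 0*(-2))) = (2*E)/(B + 2*(9 + 0)/(5 + 0)) = (2*E)/(B + 2*9/5) = (2*E)/(B + 2*(⅕)*9) = (2*E)/(B + 18/5) = (2*E)/(18/5 + B) = 2*E/(18/5 + B))
2491 + r(-40, -19) = 2491 + 10*(-19)/(18 + 5*(-40)) = 2491 + 10*(-19)/(18 - 200) = 2491 + 10*(-19)/(-182) = 2491 + 10*(-19)*(-1/182) = 2491 + 95/91 = 226776/91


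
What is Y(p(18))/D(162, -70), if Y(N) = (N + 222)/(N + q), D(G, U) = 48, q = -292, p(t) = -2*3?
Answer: -9/596 ≈ -0.015101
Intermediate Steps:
p(t) = -6
Y(N) = (222 + N)/(-292 + N) (Y(N) = (N + 222)/(N - 292) = (222 + N)/(-292 + N))
Y(p(18))/D(162, -70) = ((222 - 6)/(-292 - 6))/48 = (216/(-298))*(1/48) = -1/298*216*(1/48) = -108/149*1/48 = -9/596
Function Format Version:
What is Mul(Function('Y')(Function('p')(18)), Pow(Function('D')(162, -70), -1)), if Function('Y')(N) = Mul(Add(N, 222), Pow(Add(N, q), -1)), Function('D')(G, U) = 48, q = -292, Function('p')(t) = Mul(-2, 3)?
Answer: Rational(-9, 596) ≈ -0.015101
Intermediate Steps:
Function('p')(t) = -6
Function('Y')(N) = Mul(Pow(Add(-292, N), -1), Add(222, N)) (Function('Y')(N) = Mul(Add(N, 222), Pow(Add(N, -292), -1)) = Mul(Add(222, N), Pow(Add(-292, N), -1)) = Mul(Pow(Add(-292, N), -1), Add(222, N)))
Mul(Function('Y')(Function('p')(18)), Pow(Function('D')(162, -70), -1)) = Mul(Mul(Pow(Add(-292, -6), -1), Add(222, -6)), Pow(48, -1)) = Mul(Mul(Pow(-298, -1), 216), Rational(1, 48)) = Mul(Mul(Rational(-1, 298), 216), Rational(1, 48)) = Mul(Rational(-108, 149), Rational(1, 48)) = Rational(-9, 596)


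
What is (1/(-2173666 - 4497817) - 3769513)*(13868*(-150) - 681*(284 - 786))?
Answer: 6245163503443298520/953069 ≈ 6.5527e+12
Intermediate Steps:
(1/(-2173666 - 4497817) - 3769513)*(13868*(-150) - 681*(284 - 786)) = (1/(-6671483) - 3769513)*(-2080200 - 681*(-502)) = (-1/6671483 - 3769513)*(-2080200 + 341862) = -25148241897780/6671483*(-1738338) = 6245163503443298520/953069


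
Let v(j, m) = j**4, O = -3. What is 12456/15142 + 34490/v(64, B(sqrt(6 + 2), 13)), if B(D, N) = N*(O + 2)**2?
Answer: 52374812519/63510151168 ≈ 0.82467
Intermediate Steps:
B(D, N) = N (B(D, N) = N*(-3 + 2)**2 = N*(-1)**2 = N*1 = N)
12456/15142 + 34490/v(64, B(sqrt(6 + 2), 13)) = 12456/15142 + 34490/(64**4) = 12456*(1/15142) + 34490/16777216 = 6228/7571 + 34490*(1/16777216) = 6228/7571 + 17245/8388608 = 52374812519/63510151168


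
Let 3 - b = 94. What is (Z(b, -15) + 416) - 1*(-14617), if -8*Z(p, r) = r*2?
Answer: 60147/4 ≈ 15037.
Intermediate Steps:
b = -91 (b = 3 - 1*94 = 3 - 94 = -91)
Z(p, r) = -r/4 (Z(p, r) = -r*2/8 = -r/4)
(Z(b, -15) + 416) - 1*(-14617) = (-1/4*(-15) + 416) - 1*(-14617) = (15/4 + 416) + 14617 = 1679/4 + 14617 = 60147/4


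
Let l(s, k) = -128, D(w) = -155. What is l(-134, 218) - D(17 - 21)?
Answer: 27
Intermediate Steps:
l(-134, 218) - D(17 - 21) = -128 - 1*(-155) = -128 + 155 = 27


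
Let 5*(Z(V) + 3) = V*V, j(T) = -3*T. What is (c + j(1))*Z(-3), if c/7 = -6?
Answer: 54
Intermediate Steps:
c = -42 (c = 7*(-6) = -42)
Z(V) = -3 + V**2/5 (Z(V) = -3 + (V*V)/5 = -3 + V**2/5)
(c + j(1))*Z(-3) = (-42 - 3*1)*(-3 + (1/5)*(-3)**2) = (-42 - 3)*(-3 + (1/5)*9) = -45*(-3 + 9/5) = -45*(-6/5) = 54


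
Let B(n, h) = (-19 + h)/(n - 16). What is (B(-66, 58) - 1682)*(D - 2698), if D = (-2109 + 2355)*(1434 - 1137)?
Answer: -4853814266/41 ≈ -1.1839e+8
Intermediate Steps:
D = 73062 (D = 246*297 = 73062)
B(n, h) = (-19 + h)/(-16 + n)
(B(-66, 58) - 1682)*(D - 2698) = ((-19 + 58)/(-16 - 66) - 1682)*(73062 - 2698) = (39/(-82) - 1682)*70364 = (-1/82*39 - 1682)*70364 = (-39/82 - 1682)*70364 = -137963/82*70364 = -4853814266/41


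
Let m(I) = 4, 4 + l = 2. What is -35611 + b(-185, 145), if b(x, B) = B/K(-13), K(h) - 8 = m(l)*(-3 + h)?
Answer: -1994361/56 ≈ -35614.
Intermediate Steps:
l = -2 (l = -4 + 2 = -2)
K(h) = -4 + 4*h (K(h) = 8 + 4*(-3 + h) = 8 + (-12 + 4*h) = -4 + 4*h)
b(x, B) = -B/56 (b(x, B) = B/(-4 + 4*(-13)) = B/(-4 - 52) = B/(-56) = B*(-1/56) = -B/56)
-35611 + b(-185, 145) = -35611 - 1/56*145 = -35611 - 145/56 = -1994361/56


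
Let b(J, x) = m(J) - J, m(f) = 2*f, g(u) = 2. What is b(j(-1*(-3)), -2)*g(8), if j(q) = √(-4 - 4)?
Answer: 4*I*√2 ≈ 5.6569*I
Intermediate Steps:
j(q) = 2*I*√2 (j(q) = √(-8) = 2*I*√2)
b(J, x) = J (b(J, x) = 2*J - J = J)
b(j(-1*(-3)), -2)*g(8) = (2*I*√2)*2 = 4*I*√2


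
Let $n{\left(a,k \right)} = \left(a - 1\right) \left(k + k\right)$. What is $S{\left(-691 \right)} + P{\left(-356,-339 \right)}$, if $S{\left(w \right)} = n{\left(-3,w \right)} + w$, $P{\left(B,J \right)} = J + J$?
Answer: $4159$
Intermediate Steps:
$P{\left(B,J \right)} = 2 J$
$n{\left(a,k \right)} = 2 k \left(-1 + a\right)$ ($n{\left(a,k \right)} = \left(-1 + a\right) 2 k = 2 k \left(-1 + a\right)$)
$S{\left(w \right)} = - 7 w$ ($S{\left(w \right)} = 2 w \left(-1 - 3\right) + w = 2 w \left(-4\right) + w = - 8 w + w = - 7 w$)
$S{\left(-691 \right)} + P{\left(-356,-339 \right)} = \left(-7\right) \left(-691\right) + 2 \left(-339\right) = 4837 - 678 = 4159$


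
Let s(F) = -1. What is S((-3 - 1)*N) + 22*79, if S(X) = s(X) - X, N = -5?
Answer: 1717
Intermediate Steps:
S(X) = -1 - X
S((-3 - 1)*N) + 22*79 = (-1 - (-3 - 1)*(-5)) + 22*79 = (-1 - (-4)*(-5)) + 1738 = (-1 - 1*20) + 1738 = (-1 - 20) + 1738 = -21 + 1738 = 1717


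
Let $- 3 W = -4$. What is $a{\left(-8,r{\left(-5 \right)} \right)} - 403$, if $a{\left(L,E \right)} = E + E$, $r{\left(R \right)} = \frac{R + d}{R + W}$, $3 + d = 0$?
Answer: $- \frac{4385}{11} \approx -398.64$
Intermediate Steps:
$d = -3$ ($d = -3 + 0 = -3$)
$W = \frac{4}{3}$ ($W = \left(- \frac{1}{3}\right) \left(-4\right) = \frac{4}{3} \approx 1.3333$)
$r{\left(R \right)} = \frac{-3 + R}{\frac{4}{3} + R}$ ($r{\left(R \right)} = \frac{R - 3}{R + \frac{4}{3}} = \frac{-3 + R}{\frac{4}{3} + R}$)
$a{\left(L,E \right)} = 2 E$
$a{\left(-8,r{\left(-5 \right)} \right)} - 403 = 2 \frac{3 \left(-3 - 5\right)}{4 + 3 \left(-5\right)} - 403 = 2 \cdot 3 \frac{1}{4 - 15} \left(-8\right) - 403 = 2 \cdot 3 \frac{1}{-11} \left(-8\right) - 403 = 2 \cdot 3 \left(- \frac{1}{11}\right) \left(-8\right) - 403 = 2 \cdot \frac{24}{11} - 403 = \frac{48}{11} - 403 = - \frac{4385}{11}$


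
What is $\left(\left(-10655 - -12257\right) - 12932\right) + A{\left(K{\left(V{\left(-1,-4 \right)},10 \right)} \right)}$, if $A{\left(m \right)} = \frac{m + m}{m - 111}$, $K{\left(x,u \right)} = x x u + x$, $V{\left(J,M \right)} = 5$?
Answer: $- \frac{271835}{24} \approx -11326.0$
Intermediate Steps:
$K{\left(x,u \right)} = x + u x^{2}$ ($K{\left(x,u \right)} = x^{2} u + x = u x^{2} + x = x + u x^{2}$)
$A{\left(m \right)} = \frac{2 m}{-111 + m}$
$\left(\left(-10655 - -12257\right) - 12932\right) + A{\left(K{\left(V{\left(-1,-4 \right)},10 \right)} \right)} = \left(\left(-10655 - -12257\right) - 12932\right) + \frac{2 \cdot 5 \left(1 + 10 \cdot 5\right)}{-111 + 5 \left(1 + 10 \cdot 5\right)} = \left(\left(-10655 + 12257\right) - 12932\right) + \frac{2 \cdot 5 \left(1 + 50\right)}{-111 + 5 \left(1 + 50\right)} = \left(1602 - 12932\right) + \frac{2 \cdot 5 \cdot 51}{-111 + 5 \cdot 51} = -11330 + 2 \cdot 255 \frac{1}{-111 + 255} = -11330 + 2 \cdot 255 \cdot \frac{1}{144} = -11330 + \frac{85}{24} = - \frac{271835}{24}$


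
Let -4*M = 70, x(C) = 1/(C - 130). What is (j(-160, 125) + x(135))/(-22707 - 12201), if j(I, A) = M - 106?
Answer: 411/116360 ≈ 0.0035321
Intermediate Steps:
x(C) = 1/(-130 + C)
M = -35/2 (M = -1/4*70 = -35/2 ≈ -17.500)
j(I, A) = -247/2 (j(I, A) = -35/2 - 106 = -247/2)
(j(-160, 125) + x(135))/(-22707 - 12201) = (-247/2 + 1/(-130 + 135))/(-22707 - 12201) = (-247/2 + 1/5)/(-34908) = (-247/2 + 1/5)*(-1/34908) = -1233/10*(-1/34908) = 411/116360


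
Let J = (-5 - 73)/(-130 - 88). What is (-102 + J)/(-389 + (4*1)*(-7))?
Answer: 3693/15151 ≈ 0.24375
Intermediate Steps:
J = 39/109 (J = -78/(-218) = -78*(-1/218) = 39/109 ≈ 0.35780)
(-102 + J)/(-389 + (4*1)*(-7)) = (-102 + 39/109)/(-389 + (4*1)*(-7)) = -11079/(109*(-389 + 4*(-7))) = -11079/(109*(-389 - 28)) = -11079/109/(-417) = -11079/109*(-1/417) = 3693/15151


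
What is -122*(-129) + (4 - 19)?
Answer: 15723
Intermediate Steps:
-122*(-129) + (4 - 19) = 15738 - 15 = 15723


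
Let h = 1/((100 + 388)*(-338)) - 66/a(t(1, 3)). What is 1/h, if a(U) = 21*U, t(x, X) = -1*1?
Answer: 1154608/3628761 ≈ 0.31818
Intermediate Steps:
t(x, X) = -1
h = 3628761/1154608 (h = 1/((100 + 388)*(-338)) - 66/(21*(-1)) = -1/338/488 - 66/(-21) = (1/488)*(-1/338) - 66*(-1/21) = -1/164944 + 22/7 = 3628761/1154608 ≈ 3.1429)
1/h = 1/(3628761/1154608) = 1154608/3628761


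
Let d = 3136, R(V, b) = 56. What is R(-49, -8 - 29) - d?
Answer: -3080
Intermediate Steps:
R(-49, -8 - 29) - d = 56 - 1*3136 = 56 - 3136 = -3080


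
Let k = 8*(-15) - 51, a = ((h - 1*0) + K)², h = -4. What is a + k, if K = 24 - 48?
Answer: 613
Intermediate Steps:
K = -24
a = 784 (a = ((-4 - 1*0) - 24)² = ((-4 + 0) - 24)² = (-4 - 24)² = (-28)² = 784)
k = -171 (k = -120 - 51 = -171)
a + k = 784 - 171 = 613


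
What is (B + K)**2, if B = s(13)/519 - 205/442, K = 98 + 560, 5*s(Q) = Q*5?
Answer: 22753681545265225/52623442404 ≈ 4.3239e+5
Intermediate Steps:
s(Q) = Q (s(Q) = (Q*5)/5 = (5*Q)/5 = Q)
K = 658
B = -100649/229398 (B = 13/519 - 205/442 = -100649/229398 ≈ -0.43875)
(B + K)**2 = (-100649/229398 + 658)**2 = (150843235/229398)**2 = 22753681545265225/52623442404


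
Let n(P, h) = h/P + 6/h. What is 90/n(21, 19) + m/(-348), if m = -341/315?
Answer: 3936620267/53384940 ≈ 73.740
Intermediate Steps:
m = -341/315 (m = -341*1/315 = -341/315 ≈ -1.0825)
n(P, h) = 6/h + h/P
90/n(21, 19) + m/(-348) = 90/(6/19 + 19/21) - 341/315/(-348) = 90/(6*(1/19) + 19*(1/21)) - 341/315*(-1/348) = 90/(6/19 + 19/21) + 341/109620 = 90/(487/399) + 341/109620 = 90*(399/487) + 341/109620 = 35910/487 + 341/109620 = 3936620267/53384940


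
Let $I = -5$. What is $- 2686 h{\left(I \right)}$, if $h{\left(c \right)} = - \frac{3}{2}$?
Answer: $4029$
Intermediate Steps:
$h{\left(c \right)} = - \frac{3}{2}$ ($h{\left(c \right)} = \left(-3\right) \frac{1}{2} = - \frac{3}{2}$)
$- 2686 h{\left(I \right)} = \left(-2686\right) \left(- \frac{3}{2}\right) = 4029$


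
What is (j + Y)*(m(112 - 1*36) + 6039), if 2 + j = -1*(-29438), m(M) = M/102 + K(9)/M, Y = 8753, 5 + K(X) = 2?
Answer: 894000632911/3876 ≈ 2.3065e+8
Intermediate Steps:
K(X) = -3 (K(X) = -5 + 2 = -3)
m(M) = -3/M + M/102 (m(M) = M/102 - 3/M = -3/M + M/102)
j = 29436 (j = -2 - 1*(-29438) = -2 + 29438 = 29436)
(j + Y)*(m(112 - 1*36) + 6039) = (29436 + 8753)*((-3/(112 - 1*36) + (112 - 1*36)/102) + 6039) = 38189*((-3/(112 - 36) + (112 - 36)/102) + 6039) = 38189*((-3/76 + (1/102)*76) + 6039) = 38189*((-3*1/76 + 38/51) + 6039) = 38189*((-3/76 + 38/51) + 6039) = 38189*(2735/3876 + 6039) = 38189*(23409899/3876) = 894000632911/3876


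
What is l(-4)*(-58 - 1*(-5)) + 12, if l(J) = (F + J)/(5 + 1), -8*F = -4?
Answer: 515/12 ≈ 42.917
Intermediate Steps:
F = ½ (F = -⅛*(-4) = ½ ≈ 0.50000)
l(J) = 1/12 + J/6 (l(J) = (½ + J)/(5 + 1) = (½ + J)/6 = (½ + J)*(⅙) = 1/12 + J/6)
l(-4)*(-58 - 1*(-5)) + 12 = (1/12 + (⅙)*(-4))*(-58 - 1*(-5)) + 12 = (1/12 - ⅔)*(-58 + 5) + 12 = -7/12*(-53) + 12 = 371/12 + 12 = 515/12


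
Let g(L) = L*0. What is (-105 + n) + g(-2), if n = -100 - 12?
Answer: -217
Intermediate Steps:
n = -112
g(L) = 0
(-105 + n) + g(-2) = (-105 - 112) + 0 = -217 + 0 = -217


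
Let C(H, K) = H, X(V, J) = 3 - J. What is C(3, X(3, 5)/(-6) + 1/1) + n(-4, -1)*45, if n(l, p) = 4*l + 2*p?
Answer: -807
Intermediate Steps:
n(l, p) = 2*p + 4*l
C(3, X(3, 5)/(-6) + 1/1) + n(-4, -1)*45 = 3 + (2*(-1) + 4*(-4))*45 = 3 + (-2 - 16)*45 = 3 - 18*45 = 3 - 810 = -807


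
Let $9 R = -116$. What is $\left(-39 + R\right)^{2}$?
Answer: $\frac{218089}{81} \approx 2692.5$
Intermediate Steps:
$R = - \frac{116}{9}$ ($R = \frac{1}{9} \left(-116\right) = - \frac{116}{9} \approx -12.889$)
$\left(-39 + R\right)^{2} = \left(-39 - \frac{116}{9}\right)^{2} = \left(- \frac{467}{9}\right)^{2} = \frac{218089}{81}$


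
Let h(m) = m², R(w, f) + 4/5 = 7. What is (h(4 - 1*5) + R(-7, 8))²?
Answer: 1296/25 ≈ 51.840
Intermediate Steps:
R(w, f) = 31/5 (R(w, f) = -⅘ + 7 = 31/5)
(h(4 - 1*5) + R(-7, 8))² = ((4 - 1*5)² + 31/5)² = ((4 - 5)² + 31/5)² = ((-1)² + 31/5)² = (1 + 31/5)² = (36/5)² = 1296/25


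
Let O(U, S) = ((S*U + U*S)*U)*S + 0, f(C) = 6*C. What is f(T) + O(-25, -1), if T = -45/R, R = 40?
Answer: 4973/4 ≈ 1243.3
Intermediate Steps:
T = -9/8 (T = -45/40 = -45*1/40 = -9/8 ≈ -1.1250)
O(U, S) = 2*S²*U² (O(U, S) = ((S*U + S*U)*U)*S + 0 = ((2*S*U)*U)*S + 0 = (2*S*U²)*S + 0 = 2*S²*U² + 0 = 2*S²*U²)
f(T) + O(-25, -1) = 6*(-9/8) + 2*(-1)²*(-25)² = -27/4 + 2*1*625 = -27/4 + 1250 = 4973/4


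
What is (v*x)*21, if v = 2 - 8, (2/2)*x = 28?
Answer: -3528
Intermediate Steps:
x = 28
v = -6
(v*x)*21 = -6*28*21 = -168*21 = -3528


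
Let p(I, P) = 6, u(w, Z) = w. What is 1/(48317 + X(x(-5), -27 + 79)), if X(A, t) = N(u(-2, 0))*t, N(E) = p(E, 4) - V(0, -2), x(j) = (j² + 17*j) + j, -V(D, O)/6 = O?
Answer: 1/48005 ≈ 2.0831e-5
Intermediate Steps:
V(D, O) = -6*O
x(j) = j² + 18*j
N(E) = -6 (N(E) = 6 - (-6)*(-2) = 6 - 1*12 = 6 - 12 = -6)
X(A, t) = -6*t
1/(48317 + X(x(-5), -27 + 79)) = 1/(48317 - 6*(-27 + 79)) = 1/(48317 - 6*52) = 1/(48317 - 312) = 1/48005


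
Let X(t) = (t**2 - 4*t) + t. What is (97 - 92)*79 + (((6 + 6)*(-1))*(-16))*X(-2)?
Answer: 2315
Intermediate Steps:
X(t) = t**2 - 3*t
(97 - 92)*79 + (((6 + 6)*(-1))*(-16))*X(-2) = (97 - 92)*79 + (((6 + 6)*(-1))*(-16))*(-2*(-3 - 2)) = 5*79 + ((12*(-1))*(-16))*(-2*(-5)) = 395 - 12*(-16)*10 = 395 + 192*10 = 395 + 1920 = 2315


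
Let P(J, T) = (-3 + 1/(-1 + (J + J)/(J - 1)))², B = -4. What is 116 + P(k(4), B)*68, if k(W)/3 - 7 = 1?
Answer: 256372/625 ≈ 410.20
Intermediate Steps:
k(W) = 24 (k(W) = 21 + 3*1 = 21 + 3 = 24)
P(J, T) = (-3 + 1/(-1 + 2*J/(-1 + J)))² (P(J, T) = (-3 + 1/(-1 + (2*J)/(-1 + J)))² = (-3 + 1/(-1 + 2*J/(-1 + J)))²)
116 + P(k(4), B)*68 = 116 + (4*(2 + 24)²/(1 + 24)²)*68 = 116 + (4*26²/25²)*68 = 116 + (4*(1/625)*676)*68 = 116 + (2704/625)*68 = 116 + 183872/625 = 256372/625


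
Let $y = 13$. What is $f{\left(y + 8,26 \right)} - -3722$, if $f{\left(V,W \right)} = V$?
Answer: $3743$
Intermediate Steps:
$f{\left(y + 8,26 \right)} - -3722 = \left(13 + 8\right) - -3722 = 21 + 3722 = 3743$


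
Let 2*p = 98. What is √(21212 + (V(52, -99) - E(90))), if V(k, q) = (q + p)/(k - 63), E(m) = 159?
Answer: 3*√283107/11 ≈ 145.11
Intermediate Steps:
p = 49 (p = (½)*98 = 49)
V(k, q) = (49 + q)/(-63 + k) (V(k, q) = (q + 49)/(k - 63) = (49 + q)/(-63 + k))
√(21212 + (V(52, -99) - E(90))) = √(21212 + ((49 - 99)/(-63 + 52) - 1*159)) = √(21212 + (-50/(-11) - 159)) = √(21212 + (-1/11*(-50) - 159)) = √(21212 + (50/11 - 159)) = √(21212 - 1699/11) = √(231633/11) = 3*√283107/11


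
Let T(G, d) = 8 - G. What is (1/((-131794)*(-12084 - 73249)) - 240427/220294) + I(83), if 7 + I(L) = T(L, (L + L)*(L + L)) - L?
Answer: -102873248559945345/619377365849047 ≈ -166.09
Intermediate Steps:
I(L) = 1 - 2*L (I(L) = -7 + ((8 - L) - L) = -7 + (8 - 2*L) = 1 - 2*L)
(1/((-131794)*(-12084 - 73249)) - 240427/220294) + I(83) = (1/((-131794)*(-12084 - 73249)) - 240427/220294) + (1 - 2*83) = (-1/131794/(-85333) - 240427*1/220294) + (1 - 166) = (-1/131794*(-1/85333) - 240427/220294) - 165 = (1/11246377402 - 240427/220294) - 165 = -675983194852590/619377365849047 - 165 = -102873248559945345/619377365849047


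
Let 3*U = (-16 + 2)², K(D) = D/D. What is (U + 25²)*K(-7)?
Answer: 2071/3 ≈ 690.33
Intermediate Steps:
K(D) = 1
U = 196/3 (U = (-16 + 2)²/3 = (⅓)*(-14)² = (⅓)*196 = 196/3 ≈ 65.333)
(U + 25²)*K(-7) = (196/3 + 25²)*1 = (196/3 + 625)*1 = (2071/3)*1 = 2071/3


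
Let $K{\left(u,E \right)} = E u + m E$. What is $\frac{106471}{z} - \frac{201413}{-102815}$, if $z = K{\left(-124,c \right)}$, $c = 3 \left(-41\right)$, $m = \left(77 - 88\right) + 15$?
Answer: $\frac{2783934349}{303509880} \approx 9.1725$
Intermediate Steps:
$m = 4$ ($m = -11 + 15 = 4$)
$c = -123$
$K{\left(u,E \right)} = 4 E + E u$ ($K{\left(u,E \right)} = E u + 4 E = 4 E + E u$)
$z = 14760$ ($z = - 123 \left(4 - 124\right) = \left(-123\right) \left(-120\right) = 14760$)
$\frac{106471}{z} - \frac{201413}{-102815} = \frac{106471}{14760} - \frac{201413}{-102815} = 106471 \cdot \frac{1}{14760} - - \frac{201413}{102815} = \frac{106471}{14760} + \frac{201413}{102815} = \frac{2783934349}{303509880}$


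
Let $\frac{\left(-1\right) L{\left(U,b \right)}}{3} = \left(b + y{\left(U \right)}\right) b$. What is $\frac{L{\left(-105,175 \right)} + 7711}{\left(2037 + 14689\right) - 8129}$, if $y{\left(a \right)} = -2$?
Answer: $- \frac{83114}{8597} \approx -9.6678$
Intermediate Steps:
$L{\left(U,b \right)} = - 3 b \left(-2 + b\right)$ ($L{\left(U,b \right)} = - 3 \left(b - 2\right) b = - 3 \left(-2 + b\right) b = - 3 b \left(-2 + b\right)$)
$\frac{L{\left(-105,175 \right)} + 7711}{\left(2037 + 14689\right) - 8129} = \frac{3 \cdot 175 \left(2 - 175\right) + 7711}{\left(2037 + 14689\right) - 8129} = \frac{3 \cdot 175 \left(2 - 175\right) + 7711}{16726 - 8129} = \frac{3 \cdot 175 \left(-173\right) + 7711}{8597} = \left(-90825 + 7711\right) \frac{1}{8597} = \left(-83114\right) \frac{1}{8597} = - \frac{83114}{8597}$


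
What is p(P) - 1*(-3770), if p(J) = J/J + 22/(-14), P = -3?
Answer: 26386/7 ≈ 3769.4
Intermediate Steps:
p(J) = -4/7 (p(J) = 1 + 22*(-1/14) = 1 - 11/7 = -4/7)
p(P) - 1*(-3770) = -4/7 - 1*(-3770) = -4/7 + 3770 = 26386/7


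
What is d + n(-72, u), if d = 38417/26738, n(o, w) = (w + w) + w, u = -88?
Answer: -7020415/26738 ≈ -262.56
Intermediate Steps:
n(o, w) = 3*w (n(o, w) = 2*w + w = 3*w)
d = 38417/26738 (d = 38417*(1/26738) = 38417/26738 ≈ 1.4368)
d + n(-72, u) = 38417/26738 + 3*(-88) = 38417/26738 - 264 = -7020415/26738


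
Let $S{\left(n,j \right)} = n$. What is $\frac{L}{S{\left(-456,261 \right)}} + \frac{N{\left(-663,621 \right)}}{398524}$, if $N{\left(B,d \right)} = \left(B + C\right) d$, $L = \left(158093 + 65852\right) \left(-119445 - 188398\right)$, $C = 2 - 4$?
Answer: $\frac{981221599012525}{6490248} \approx 1.5118 \cdot 10^{8}$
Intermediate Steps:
$C = -2$
$L = -68939900635$ ($L = 223945 \left(-307843\right) = -68939900635$)
$N{\left(B,d \right)} = d \left(-2 + B\right)$ ($N{\left(B,d \right)} = \left(B - 2\right) d = \left(-2 + B\right) d = d \left(-2 + B\right)$)
$\frac{L}{S{\left(-456,261 \right)}} + \frac{N{\left(-663,621 \right)}}{398524} = - \frac{68939900635}{-456} + \frac{621 \left(-2 - 663\right)}{398524} = \left(-68939900635\right) \left(- \frac{1}{456}\right) + 621 \left(-665\right) \frac{1}{398524} = \frac{68939900635}{456} - \frac{58995}{56932} = \frac{981221599012525}{6490248}$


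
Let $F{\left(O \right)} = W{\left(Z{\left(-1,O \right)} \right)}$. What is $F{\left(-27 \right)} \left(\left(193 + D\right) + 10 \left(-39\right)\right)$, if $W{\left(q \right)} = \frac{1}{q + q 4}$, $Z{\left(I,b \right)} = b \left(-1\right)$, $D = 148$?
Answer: $- \frac{49}{135} \approx -0.36296$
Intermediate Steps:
$Z{\left(I,b \right)} = - b$
$W{\left(q \right)} = \frac{1}{5 q}$ ($W{\left(q \right)} = \frac{1}{q + 4 q} = \frac{1}{5 q}$)
$F{\left(O \right)} = - \frac{1}{5 O}$ ($F{\left(O \right)} = \frac{1}{5 \left(- O\right)} = \frac{\left(-1\right) \frac{1}{O}}{5} = - \frac{1}{5 O}$)
$F{\left(-27 \right)} \left(\left(193 + D\right) + 10 \left(-39\right)\right) = - \frac{1}{5 \left(-27\right)} \left(\left(193 + 148\right) + 10 \left(-39\right)\right) = \left(- \frac{1}{5}\right) \left(- \frac{1}{27}\right) \left(341 - 390\right) = \frac{1}{135} \left(-49\right) = - \frac{49}{135}$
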